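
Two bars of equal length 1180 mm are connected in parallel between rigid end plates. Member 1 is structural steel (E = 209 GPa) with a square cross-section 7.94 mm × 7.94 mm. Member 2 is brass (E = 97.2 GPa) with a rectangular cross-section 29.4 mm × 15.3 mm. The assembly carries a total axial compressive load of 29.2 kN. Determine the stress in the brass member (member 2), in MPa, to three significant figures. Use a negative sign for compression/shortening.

-49.9 MPa

A_1 = 63.04 mm².
A_2 = 449.8 mm².
Equal strain + equilibrium ⇒ each member carries load in proportion to AE: A₁E₁ = 13180000 N, A₂E₂ = 43720000 N, ΣAE = 56900000 N.
σ₂ = P·E₂/ΣAE = -29200·97200/56900000 = -49.88 MPa.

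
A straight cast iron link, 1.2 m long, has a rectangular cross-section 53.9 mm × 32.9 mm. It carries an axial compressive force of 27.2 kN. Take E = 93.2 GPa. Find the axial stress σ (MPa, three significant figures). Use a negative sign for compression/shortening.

A = 1773 mm².
σ = N/A = -27200/1773 = -15.34 MPa.

-15.3 MPa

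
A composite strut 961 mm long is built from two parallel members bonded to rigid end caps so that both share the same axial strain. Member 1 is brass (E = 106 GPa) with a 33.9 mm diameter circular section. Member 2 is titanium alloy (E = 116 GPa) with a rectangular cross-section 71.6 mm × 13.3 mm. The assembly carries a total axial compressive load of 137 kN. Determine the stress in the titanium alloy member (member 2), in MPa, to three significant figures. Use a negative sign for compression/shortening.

A_1 = 902.6 mm².
A_2 = 952.3 mm².
Equal strain + equilibrium ⇒ each member carries load in proportion to AE: A₁E₁ = 95670000 N, A₂E₂ = 110500000 N, ΣAE = 206100000 N.
σ₂ = P·E₂/ΣAE = -137000·116000/206100000 = -77.09 MPa.

-77.1 MPa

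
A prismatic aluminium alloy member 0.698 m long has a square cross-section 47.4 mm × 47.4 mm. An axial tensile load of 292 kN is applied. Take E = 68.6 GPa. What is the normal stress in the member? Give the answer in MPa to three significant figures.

130 MPa

A = 2247 mm².
σ = N/A = 292000/2247 = 130 MPa.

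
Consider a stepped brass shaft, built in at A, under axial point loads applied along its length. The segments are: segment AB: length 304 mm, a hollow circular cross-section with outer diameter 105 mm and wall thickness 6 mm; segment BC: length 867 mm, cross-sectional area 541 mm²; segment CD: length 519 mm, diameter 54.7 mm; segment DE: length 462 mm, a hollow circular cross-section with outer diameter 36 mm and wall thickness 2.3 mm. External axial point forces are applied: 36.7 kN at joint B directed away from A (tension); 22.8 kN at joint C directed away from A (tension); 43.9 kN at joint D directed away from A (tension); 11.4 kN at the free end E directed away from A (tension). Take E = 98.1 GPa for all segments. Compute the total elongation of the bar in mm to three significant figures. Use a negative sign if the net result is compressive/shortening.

1.81 mm

Internal axial forces (sectioning from the free end, tension +): N_DE = 11.4 kN, N_CD = 55.3 kN, N_BC = 78.1 kN, N_AB = 114.8 kN.
A_AB = 1866 mm².
A_CD = 2350 mm².
A_DE = 243.5 mm².
δ_AB = 114800·304/(1866·98100) = 0.1906 mm
δ_BC = 78100·867/(541·98100) = 1.276 mm
δ_CD = 55300·519/(2350·98100) = 0.1245 mm
δ_DE = 11400·462/(243.5·98100) = 0.2205 mm
δ = Σδ_i = 1.811 mm.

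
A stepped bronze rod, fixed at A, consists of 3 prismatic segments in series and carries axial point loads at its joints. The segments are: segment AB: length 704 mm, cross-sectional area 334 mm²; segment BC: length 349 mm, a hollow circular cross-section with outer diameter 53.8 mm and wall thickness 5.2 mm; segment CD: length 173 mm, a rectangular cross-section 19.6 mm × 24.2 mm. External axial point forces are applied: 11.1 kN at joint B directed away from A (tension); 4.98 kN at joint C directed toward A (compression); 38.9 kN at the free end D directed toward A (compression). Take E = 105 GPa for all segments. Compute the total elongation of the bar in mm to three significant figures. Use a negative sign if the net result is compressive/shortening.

-0.977 mm

Internal axial forces (sectioning from the free end, tension +): N_CD = -38.9 kN, N_BC = -43.88 kN, N_AB = -32.78 kN.
A_BC = 793.9 mm².
A_CD = 474.3 mm².
δ_AB = -32780·704/(334·105000) = -0.658 mm
δ_BC = -43880·349/(793.9·105000) = -0.1837 mm
δ_CD = -38900·173/(474.3·105000) = -0.1351 mm
δ = Σδ_i = -0.9769 mm.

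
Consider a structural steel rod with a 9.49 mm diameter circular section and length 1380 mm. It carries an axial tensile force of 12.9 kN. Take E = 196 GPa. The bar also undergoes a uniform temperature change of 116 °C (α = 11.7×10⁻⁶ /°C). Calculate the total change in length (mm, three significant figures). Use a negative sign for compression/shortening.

A = 70.73 mm².
δ_mech = NL/(AE) = 12900·1380/(70.73·196000) = 1.284 mm.
δ_thermal = αLΔT = 11.7e-6·1380·116 = 1.873 mm.
δ = δ_mech + δ_thermal = 3.157 mm.

3.16 mm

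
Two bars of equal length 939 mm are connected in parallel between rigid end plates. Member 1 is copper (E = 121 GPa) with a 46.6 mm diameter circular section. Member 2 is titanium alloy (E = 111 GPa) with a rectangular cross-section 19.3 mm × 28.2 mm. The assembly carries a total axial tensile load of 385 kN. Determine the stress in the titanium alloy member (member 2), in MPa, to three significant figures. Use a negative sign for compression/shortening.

160 MPa

A_1 = 1706 mm².
A_2 = 544.3 mm².
Equal strain + equilibrium ⇒ each member carries load in proportion to AE: A₁E₁ = 206400000 N, A₂E₂ = 60410000 N, ΣAE = 266800000 N.
σ₂ = P·E₂/ΣAE = 385000·111000/266800000 = 160.2 MPa.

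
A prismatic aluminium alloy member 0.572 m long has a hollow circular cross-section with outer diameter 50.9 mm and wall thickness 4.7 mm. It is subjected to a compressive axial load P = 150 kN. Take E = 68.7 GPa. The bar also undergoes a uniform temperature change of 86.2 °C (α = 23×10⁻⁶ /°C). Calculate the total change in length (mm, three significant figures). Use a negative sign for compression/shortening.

-0.697 mm

A = 682.2 mm².
δ_mech = NL/(AE) = -150000·572/(682.2·68700) = -1.831 mm.
δ_thermal = αLΔT = 23e-6·572·86.2 = 1.134 mm.
δ = δ_mech + δ_thermal = -0.6968 mm.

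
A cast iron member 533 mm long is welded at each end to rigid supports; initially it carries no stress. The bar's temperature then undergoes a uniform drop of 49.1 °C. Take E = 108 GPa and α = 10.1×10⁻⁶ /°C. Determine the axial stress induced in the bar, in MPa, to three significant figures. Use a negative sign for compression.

53.6 MPa

Free thermal expansion αLΔT = 10.1e-6 · 533 · -49.1 = -0.2643 mm.
The walls impose strain ε = −(-0.2643)/533 = 4.9591e-04; σ = Eε = 108000 · 4.9591e-04 = 53.56 MPa.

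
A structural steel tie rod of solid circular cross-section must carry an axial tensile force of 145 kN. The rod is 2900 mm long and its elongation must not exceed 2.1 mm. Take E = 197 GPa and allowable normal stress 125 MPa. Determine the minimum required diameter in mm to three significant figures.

38.4 mm

Required area A ≥ P/σ_allow = 145000/125 = 1160 mm².
For a solid circular section, d ≥ √(4A/π) = 38.43 mm.
Elongation limit: A ≥ PL/(Eδ_allow) = 145000·2900/(197000·2.1) = 1016 mm² ⇒ d ≥ 35.97 mm.
The stress limit governs.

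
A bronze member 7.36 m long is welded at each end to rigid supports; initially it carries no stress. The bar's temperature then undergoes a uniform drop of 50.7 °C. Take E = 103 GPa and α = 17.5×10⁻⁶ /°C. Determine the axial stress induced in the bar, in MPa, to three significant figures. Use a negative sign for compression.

91.4 MPa

Free thermal expansion αLΔT = 17.5e-6 · 7360 · -50.7 = -6.53 mm.
The walls impose strain ε = −(-6.53)/7360 = 8.8725e-04; σ = Eε = 103000 · 8.8725e-04 = 91.39 MPa.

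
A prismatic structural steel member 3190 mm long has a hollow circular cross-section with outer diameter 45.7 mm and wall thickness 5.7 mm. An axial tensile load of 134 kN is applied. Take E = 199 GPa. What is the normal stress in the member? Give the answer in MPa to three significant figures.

A = 716.3 mm².
σ = N/A = 134000/716.3 = 187.1 MPa.

187 MPa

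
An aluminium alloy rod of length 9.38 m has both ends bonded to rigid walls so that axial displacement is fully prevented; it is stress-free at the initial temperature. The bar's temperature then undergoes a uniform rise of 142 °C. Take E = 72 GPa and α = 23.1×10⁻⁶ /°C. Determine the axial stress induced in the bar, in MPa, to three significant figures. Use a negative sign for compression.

-236 MPa

Free thermal expansion αLΔT = 23.1e-6 · 9380 · 142 = 30.77 mm.
The walls impose strain ε = −(30.77)/9380 = -3.2802e-03; σ = Eε = 72000 · -3.2802e-03 = -236.2 MPa.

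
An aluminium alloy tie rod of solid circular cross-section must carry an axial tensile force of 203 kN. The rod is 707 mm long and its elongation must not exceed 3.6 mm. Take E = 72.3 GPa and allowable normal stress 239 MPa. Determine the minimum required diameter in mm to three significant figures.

32.9 mm

Required area A ≥ P/σ_allow = 203000/239 = 849.4 mm².
For a solid circular section, d ≥ √(4A/π) = 32.89 mm.
Elongation limit: A ≥ PL/(Eδ_allow) = 203000·707/(72300·3.6) = 551.4 mm² ⇒ d ≥ 26.5 mm.
The stress limit governs.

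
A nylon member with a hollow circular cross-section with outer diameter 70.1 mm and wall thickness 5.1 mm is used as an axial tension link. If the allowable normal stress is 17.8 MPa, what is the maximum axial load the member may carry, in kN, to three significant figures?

18.5 kN

A = 1041 mm².
P_max = σ_allow · A = 17.8 · 1041 = 18540 N = 18.54 kN.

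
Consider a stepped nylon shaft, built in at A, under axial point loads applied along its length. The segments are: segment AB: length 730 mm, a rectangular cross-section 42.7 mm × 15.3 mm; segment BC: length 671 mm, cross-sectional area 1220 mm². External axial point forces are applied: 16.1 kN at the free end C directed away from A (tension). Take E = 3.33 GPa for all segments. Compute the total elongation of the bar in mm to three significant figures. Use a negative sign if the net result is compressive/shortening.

Internal axial forces (sectioning from the free end, tension +): N_BC = 16.1 kN, N_AB = 16.1 kN.
A_AB = 653.3 mm².
δ_AB = 16100·730/(653.3·3330) = 5.402 mm
δ_BC = 16100·671/(1220·3330) = 2.659 mm
δ = Σδ_i = 8.062 mm.

8.06 mm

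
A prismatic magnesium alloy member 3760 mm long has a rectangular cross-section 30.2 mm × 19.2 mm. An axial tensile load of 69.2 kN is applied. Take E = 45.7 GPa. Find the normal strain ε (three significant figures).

A = 579.8 mm².
σ = N/A = 119.3 MPa; ε = σ/E = 119.3/45700 = 2.611e-03.

0.00261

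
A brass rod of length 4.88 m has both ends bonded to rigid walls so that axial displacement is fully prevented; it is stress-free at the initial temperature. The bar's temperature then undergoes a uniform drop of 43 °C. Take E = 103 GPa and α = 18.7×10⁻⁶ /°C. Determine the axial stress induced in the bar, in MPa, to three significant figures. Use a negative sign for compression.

82.8 MPa

Free thermal expansion αLΔT = 18.7e-6 · 4880 · -43 = -3.924 mm.
The walls impose strain ε = −(-3.924)/4880 = 8.0410e-04; σ = Eε = 103000 · 8.0410e-04 = 82.82 MPa.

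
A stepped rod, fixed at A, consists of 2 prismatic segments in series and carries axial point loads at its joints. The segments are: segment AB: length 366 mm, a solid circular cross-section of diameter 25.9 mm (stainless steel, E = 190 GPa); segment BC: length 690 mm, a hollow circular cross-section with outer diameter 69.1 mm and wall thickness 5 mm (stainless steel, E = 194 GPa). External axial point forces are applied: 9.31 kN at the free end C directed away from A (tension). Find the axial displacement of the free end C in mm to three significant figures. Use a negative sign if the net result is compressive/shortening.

0.0669 mm

Internal axial forces (sectioning from the free end, tension +): N_BC = 9.31 kN, N_AB = 9.31 kN.
A_AB = 526.9 mm².
A_BC = 1007 mm².
δ_AB = 9310·366/(526.9·190000) = 0.03404 mm
δ_BC = 9310·690/(1007·194000) = 0.03289 mm
δ = Σδ_i = 0.06693 mm.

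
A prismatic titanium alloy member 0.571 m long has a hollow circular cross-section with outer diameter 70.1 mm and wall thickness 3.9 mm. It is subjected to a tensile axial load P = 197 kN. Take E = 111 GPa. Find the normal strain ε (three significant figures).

A = 811.1 mm².
σ = N/A = 242.9 MPa; ε = σ/E = 242.9/111000 = 2.188e-03.

0.00219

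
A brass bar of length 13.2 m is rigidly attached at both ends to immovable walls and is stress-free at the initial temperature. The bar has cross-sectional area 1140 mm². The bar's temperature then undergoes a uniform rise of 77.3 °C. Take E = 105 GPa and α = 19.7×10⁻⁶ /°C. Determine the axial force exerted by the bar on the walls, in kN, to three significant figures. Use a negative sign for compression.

Free thermal expansion αLΔT = 19.7e-6 · 13200 · 77.3 = 20.1 mm.
The walls impose strain ε = −(20.1)/13200 = -1.5228e-03; σ = Eε = 105000 · -1.5228e-03 = -159.9 MPa.
Wall reaction R = σ·A = -159.9·1140 = -182300 N = -182.3 kN.

-182 kN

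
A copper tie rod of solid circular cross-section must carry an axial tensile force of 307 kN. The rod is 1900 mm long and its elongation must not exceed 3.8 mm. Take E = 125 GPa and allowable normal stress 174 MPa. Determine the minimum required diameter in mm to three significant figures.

Required area A ≥ P/σ_allow = 307000/174 = 1764 mm².
For a solid circular section, d ≥ √(4A/π) = 47.4 mm.
Elongation limit: A ≥ PL/(Eδ_allow) = 307000·1900/(125000·3.8) = 1228 mm² ⇒ d ≥ 39.54 mm.
The stress limit governs.

47.4 mm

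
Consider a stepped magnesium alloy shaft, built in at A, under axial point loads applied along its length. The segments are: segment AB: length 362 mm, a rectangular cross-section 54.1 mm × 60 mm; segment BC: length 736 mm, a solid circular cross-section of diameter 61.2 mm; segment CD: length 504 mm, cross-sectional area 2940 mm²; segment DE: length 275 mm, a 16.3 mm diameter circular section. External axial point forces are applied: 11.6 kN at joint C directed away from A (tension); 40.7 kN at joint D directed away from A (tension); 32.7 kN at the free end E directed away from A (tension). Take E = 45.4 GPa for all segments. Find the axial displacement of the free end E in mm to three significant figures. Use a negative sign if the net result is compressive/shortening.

1.90 mm

Internal axial forces (sectioning from the free end, tension +): N_DE = 32.7 kN, N_CD = 73.4 kN, N_BC = 85 kN, N_AB = 85 kN.
A_AB = 3246 mm².
A_BC = 2942 mm².
A_DE = 208.7 mm².
δ_AB = 85000·362/(3246·45400) = 0.2088 mm
δ_BC = 85000·736/(2942·45400) = 0.4684 mm
δ_CD = 73400·504/(2940·45400) = 0.2772 mm
δ_DE = 32700·275/(208.7·45400) = 0.9492 mm
δ = Σδ_i = 1.904 mm.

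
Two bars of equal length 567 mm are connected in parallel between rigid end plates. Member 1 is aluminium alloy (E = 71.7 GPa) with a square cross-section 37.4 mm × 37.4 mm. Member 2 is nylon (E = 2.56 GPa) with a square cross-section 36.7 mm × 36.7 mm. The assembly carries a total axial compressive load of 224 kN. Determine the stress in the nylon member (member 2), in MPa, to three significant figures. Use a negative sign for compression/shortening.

-5.53 MPa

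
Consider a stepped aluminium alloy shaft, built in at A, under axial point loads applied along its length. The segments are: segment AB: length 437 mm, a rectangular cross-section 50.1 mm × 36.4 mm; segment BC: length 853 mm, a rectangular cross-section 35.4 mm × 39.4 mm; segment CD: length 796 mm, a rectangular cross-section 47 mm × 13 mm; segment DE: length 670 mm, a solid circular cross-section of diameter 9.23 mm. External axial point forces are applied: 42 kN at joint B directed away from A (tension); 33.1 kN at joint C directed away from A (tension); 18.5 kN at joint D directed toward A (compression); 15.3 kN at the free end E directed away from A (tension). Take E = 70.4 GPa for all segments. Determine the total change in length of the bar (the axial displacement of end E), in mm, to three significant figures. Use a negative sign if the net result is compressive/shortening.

Internal axial forces (sectioning from the free end, tension +): N_DE = 15.3 kN, N_CD = -3.2 kN, N_BC = 29.9 kN, N_AB = 71.9 kN.
A_AB = 1824 mm².
A_BC = 1395 mm².
A_CD = 611 mm².
A_DE = 66.91 mm².
δ_AB = 71900·437/(1824·70400) = 0.2447 mm
δ_BC = 29900·853/(1395·70400) = 0.2597 mm
δ_CD = -3200·796/(611·70400) = -0.05922 mm
δ_DE = 15300·670/(66.91·70400) = 2.176 mm
δ = Σδ_i = 2.621 mm.

2.62 mm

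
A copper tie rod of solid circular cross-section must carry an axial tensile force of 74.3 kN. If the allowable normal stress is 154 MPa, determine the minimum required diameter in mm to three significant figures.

24.8 mm

Required area A ≥ P/σ_allow = 74300/154 = 482.5 mm².
For a solid circular section, d ≥ √(4A/π) = 24.79 mm.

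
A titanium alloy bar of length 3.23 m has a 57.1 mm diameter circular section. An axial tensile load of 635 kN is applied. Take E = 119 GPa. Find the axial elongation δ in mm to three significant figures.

6.73 mm

A = 2561 mm².
δ_mech = NL/(AE) = 635000·3230/(2561·119000) = 6.731 mm.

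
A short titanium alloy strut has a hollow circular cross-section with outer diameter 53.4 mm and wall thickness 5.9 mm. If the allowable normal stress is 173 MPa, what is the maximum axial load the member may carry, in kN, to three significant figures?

152 kN

A = 880.4 mm².
P_max = σ_allow · A = 173 · 880.4 = 152300 N = 152.3 kN.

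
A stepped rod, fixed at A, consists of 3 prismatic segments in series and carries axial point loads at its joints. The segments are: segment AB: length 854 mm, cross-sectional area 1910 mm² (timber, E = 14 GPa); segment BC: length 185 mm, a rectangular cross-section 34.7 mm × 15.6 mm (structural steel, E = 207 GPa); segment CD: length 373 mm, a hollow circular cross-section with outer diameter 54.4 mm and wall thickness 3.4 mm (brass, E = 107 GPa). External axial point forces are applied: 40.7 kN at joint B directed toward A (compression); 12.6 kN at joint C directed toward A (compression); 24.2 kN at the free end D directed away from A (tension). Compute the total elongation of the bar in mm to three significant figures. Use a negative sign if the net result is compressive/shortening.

-0.755 mm

Internal axial forces (sectioning from the free end, tension +): N_CD = 24.2 kN, N_BC = 11.6 kN, N_AB = -29.1 kN.
A_BC = 541.3 mm².
A_CD = 544.8 mm².
δ_AB = -29100·854/(1910·14000) = -0.9294 mm
δ_BC = 11600·185/(541.3·207000) = 0.01915 mm
δ_CD = 24200·373/(544.8·107000) = 0.1549 mm
δ = Σδ_i = -0.7554 mm.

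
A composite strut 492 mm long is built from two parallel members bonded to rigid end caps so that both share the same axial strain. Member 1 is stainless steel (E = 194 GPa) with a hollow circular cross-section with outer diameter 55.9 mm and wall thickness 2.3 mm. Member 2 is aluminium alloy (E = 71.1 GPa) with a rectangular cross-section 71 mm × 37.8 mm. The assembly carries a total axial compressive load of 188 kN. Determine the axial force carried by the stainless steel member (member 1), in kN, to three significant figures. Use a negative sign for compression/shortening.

-53.1 kN

A_1 = 387.3 mm².
A_2 = 2684 mm².
Equal strain + equilibrium ⇒ each member carries load in proportion to AE: A₁E₁ = 75140000 N, A₂E₂ = 190800000 N, ΣAE = 266000000 N.
F₁ = P·A₁E₁/ΣAE = -188000·75140000/266000000 = -53110 N.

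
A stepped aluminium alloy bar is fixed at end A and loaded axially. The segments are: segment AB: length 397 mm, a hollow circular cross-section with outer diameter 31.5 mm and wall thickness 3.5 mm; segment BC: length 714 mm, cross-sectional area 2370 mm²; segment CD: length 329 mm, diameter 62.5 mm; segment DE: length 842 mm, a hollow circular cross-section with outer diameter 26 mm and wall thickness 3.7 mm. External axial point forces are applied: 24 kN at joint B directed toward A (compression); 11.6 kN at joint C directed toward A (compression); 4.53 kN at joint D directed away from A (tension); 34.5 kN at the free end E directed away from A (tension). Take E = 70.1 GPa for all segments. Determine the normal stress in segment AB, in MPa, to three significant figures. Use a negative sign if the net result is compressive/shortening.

11.1 MPa

Internal axial forces (sectioning from the free end, tension +): N_DE = 34.5 kN, N_CD = 39.03 kN, N_BC = 27.43 kN, N_AB = 3.43 kN.
A_AB = 307.9 mm².
σ_AB = N_AB/A_AB = 3430/307.9 = 11.14 MPa.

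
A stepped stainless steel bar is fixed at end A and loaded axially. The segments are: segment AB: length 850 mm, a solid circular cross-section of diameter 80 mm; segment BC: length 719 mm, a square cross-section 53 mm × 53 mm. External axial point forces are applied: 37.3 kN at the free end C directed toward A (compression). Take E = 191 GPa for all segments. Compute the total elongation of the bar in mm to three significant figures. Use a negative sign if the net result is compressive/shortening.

Internal axial forces (sectioning from the free end, tension +): N_BC = -37.3 kN, N_AB = -37.3 kN.
A_AB = 5027 mm².
A_BC = 2809 mm².
δ_AB = -37300·850/(5027·191000) = -0.03302 mm
δ_BC = -37300·719/(2809·191000) = -0.04999 mm
δ = Σδ_i = -0.08301 mm.

-0.0830 mm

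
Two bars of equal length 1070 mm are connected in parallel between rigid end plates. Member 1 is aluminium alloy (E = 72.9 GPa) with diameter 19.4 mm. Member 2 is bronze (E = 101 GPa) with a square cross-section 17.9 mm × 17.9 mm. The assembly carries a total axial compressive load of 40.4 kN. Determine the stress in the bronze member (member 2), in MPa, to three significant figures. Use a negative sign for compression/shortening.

A_1 = 295.6 mm².
A_2 = 320.4 mm².
Equal strain + equilibrium ⇒ each member carries load in proportion to AE: A₁E₁ = 21550000 N, A₂E₂ = 32360000 N, ΣAE = 53910000 N.
σ₂ = P·E₂/ΣAE = -40400·101000/53910000 = -75.69 MPa.

-75.7 MPa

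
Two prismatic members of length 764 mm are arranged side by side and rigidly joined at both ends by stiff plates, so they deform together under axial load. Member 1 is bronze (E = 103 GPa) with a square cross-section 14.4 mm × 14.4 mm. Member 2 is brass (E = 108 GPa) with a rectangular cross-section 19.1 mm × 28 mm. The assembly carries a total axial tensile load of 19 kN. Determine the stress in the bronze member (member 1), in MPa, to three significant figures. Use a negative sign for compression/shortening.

A_1 = 207.4 mm².
A_2 = 534.8 mm².
Equal strain + equilibrium ⇒ each member carries load in proportion to AE: A₁E₁ = 21360000 N, A₂E₂ = 57760000 N, ΣAE = 79120000 N.
σ₁ = P·E₁/ΣAE = 19000·103000/79120000 = 24.74 MPa.

24.7 MPa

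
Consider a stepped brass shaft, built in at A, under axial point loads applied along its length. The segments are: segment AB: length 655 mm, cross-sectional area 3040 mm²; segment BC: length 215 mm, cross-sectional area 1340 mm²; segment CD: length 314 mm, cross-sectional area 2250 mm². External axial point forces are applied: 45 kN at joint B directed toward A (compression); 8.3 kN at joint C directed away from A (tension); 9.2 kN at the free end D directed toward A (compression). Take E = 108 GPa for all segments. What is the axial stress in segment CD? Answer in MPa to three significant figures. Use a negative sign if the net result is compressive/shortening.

-4.09 MPa

Internal axial forces (sectioning from the free end, tension +): N_CD = -9.2 kN, N_BC = -0.9 kN, N_AB = -45.9 kN.
σ_CD = N_CD/A_CD = -9200/2250 = -4.089 MPa.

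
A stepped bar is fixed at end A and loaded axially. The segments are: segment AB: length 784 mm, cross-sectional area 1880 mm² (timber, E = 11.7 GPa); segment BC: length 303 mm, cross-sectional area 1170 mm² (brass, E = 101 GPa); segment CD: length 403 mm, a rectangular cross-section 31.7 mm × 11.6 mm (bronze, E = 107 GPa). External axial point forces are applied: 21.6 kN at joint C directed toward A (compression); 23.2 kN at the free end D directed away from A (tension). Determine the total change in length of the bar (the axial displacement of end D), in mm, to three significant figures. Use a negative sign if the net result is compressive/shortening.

0.299 mm

Internal axial forces (sectioning from the free end, tension +): N_CD = 23.2 kN, N_BC = 1.6 kN, N_AB = 1.6 kN.
A_CD = 367.7 mm².
δ_AB = 1600·784/(1880·11700) = 0.05703 mm
δ_BC = 1600·303/(1170·101000) = 0.004103 mm
δ_CD = 23200·403/(367.7·107000) = 0.2376 mm
δ = Σδ_i = 0.2988 mm.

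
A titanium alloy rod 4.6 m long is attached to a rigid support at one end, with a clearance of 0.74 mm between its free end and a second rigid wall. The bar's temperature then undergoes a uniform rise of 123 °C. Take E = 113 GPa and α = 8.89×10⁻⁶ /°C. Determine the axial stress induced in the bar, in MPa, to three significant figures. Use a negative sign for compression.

Free thermal expansion αLΔT = 8.89e-6 · 4600 · 123 = 5.03 mm.
The walls engage after the gap closes; constrained expansion = 5.03 − 0.74 = 4.29 mm.
The walls impose strain ε = −(4.29)/4600 = -9.3260e-04; σ = Eε = 113000 · -9.3260e-04 = -105.4 MPa.

-105 MPa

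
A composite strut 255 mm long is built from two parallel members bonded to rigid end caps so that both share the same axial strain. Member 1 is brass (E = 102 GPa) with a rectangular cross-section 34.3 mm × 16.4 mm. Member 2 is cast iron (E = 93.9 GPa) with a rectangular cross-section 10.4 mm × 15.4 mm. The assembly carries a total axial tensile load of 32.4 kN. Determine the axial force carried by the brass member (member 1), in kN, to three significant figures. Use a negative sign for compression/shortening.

25.7 kN

A_1 = 562.5 mm².
A_2 = 160.2 mm².
Equal strain + equilibrium ⇒ each member carries load in proportion to AE: A₁E₁ = 57380000 N, A₂E₂ = 15040000 N, ΣAE = 72420000 N.
F₁ = P·A₁E₁/ΣAE = 32400·57380000/72420000 = 25670 N.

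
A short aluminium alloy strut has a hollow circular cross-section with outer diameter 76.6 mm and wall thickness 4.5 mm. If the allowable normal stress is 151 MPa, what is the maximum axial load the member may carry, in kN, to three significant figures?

A = 1019 mm².
P_max = σ_allow · A = 151 · 1019 = 153900 N = 153.9 kN.

154 kN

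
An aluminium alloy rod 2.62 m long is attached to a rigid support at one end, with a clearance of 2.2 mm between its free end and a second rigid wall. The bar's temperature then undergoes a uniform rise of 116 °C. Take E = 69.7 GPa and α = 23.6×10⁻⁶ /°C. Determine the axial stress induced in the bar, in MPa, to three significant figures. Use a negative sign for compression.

-132 MPa

Free thermal expansion αLΔT = 23.6e-6 · 2620 · 116 = 7.173 mm.
The walls engage after the gap closes; constrained expansion = 7.173 − 2.2 = 4.973 mm.
The walls impose strain ε = −(4.973)/2620 = -1.8979e-03; σ = Eε = 69700 · -1.8979e-03 = -132.3 MPa.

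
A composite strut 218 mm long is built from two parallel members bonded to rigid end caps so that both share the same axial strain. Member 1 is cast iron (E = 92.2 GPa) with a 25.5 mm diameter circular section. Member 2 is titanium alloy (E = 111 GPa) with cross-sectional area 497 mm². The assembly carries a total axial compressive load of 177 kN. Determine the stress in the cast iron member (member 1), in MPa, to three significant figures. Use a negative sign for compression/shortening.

-160 MPa

A_1 = 510.7 mm².
Equal strain + equilibrium ⇒ each member carries load in proportion to AE: A₁E₁ = 47090000 N, A₂E₂ = 55170000 N, ΣAE = 102300000 N.
σ₁ = P·E₁/ΣAE = -177000·92200/102300000 = -159.6 MPa.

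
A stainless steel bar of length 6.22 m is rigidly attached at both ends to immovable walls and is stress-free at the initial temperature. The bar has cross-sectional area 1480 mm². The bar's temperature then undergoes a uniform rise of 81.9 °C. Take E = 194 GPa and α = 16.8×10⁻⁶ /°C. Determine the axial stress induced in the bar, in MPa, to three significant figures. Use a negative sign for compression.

-267 MPa

Free thermal expansion αLΔT = 16.8e-6 · 6220 · 81.9 = 8.558 mm.
The walls impose strain ε = −(8.558)/6220 = -1.3759e-03; σ = Eε = 194000 · -1.3759e-03 = -266.9 MPa.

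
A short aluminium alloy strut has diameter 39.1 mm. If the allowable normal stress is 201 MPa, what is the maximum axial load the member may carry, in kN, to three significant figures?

A = 1201 mm².
P_max = σ_allow · A = 201 · 1201 = 241300 N = 241.3 kN.

241 kN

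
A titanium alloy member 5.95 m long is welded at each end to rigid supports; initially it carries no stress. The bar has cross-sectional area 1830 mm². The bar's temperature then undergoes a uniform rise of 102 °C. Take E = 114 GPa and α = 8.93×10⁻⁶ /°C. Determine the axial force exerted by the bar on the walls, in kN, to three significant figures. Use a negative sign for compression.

-190 kN

Free thermal expansion αLΔT = 8.93e-6 · 5950 · 102 = 5.42 mm.
The walls impose strain ε = −(5.42)/5950 = -9.1086e-04; σ = Eε = 114000 · -9.1086e-04 = -103.8 MPa.
Wall reaction R = σ·A = -103.8·1830 = -190000 N = -190 kN.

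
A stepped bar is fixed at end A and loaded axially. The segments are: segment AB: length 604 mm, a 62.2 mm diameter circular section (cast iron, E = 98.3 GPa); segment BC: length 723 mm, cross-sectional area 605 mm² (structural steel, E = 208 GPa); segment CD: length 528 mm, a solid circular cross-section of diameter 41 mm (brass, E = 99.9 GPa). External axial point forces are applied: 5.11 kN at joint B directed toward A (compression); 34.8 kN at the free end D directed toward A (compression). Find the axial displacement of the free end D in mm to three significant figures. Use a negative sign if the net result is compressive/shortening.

Internal axial forces (sectioning from the free end, tension +): N_CD = -34.8 kN, N_BC = -34.8 kN, N_AB = -39.91 kN.
A_AB = 3039 mm².
A_CD = 1320 mm².
δ_AB = -39910·604/(3039·98300) = -0.0807 mm
δ_BC = -34800·723/(605·208000) = -0.1999 mm
δ_CD = -34800·528/(1320·99900) = -0.1393 mm
δ = Σδ_i = -0.42 mm.

-0.420 mm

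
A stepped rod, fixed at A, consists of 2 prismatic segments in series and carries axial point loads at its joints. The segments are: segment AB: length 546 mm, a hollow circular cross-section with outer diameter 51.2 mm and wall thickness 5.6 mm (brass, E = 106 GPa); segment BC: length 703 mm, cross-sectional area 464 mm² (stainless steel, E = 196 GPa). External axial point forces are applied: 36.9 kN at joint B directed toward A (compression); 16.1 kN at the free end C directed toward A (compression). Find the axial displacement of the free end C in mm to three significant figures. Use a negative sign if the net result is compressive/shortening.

-0.465 mm

Internal axial forces (sectioning from the free end, tension +): N_BC = -16.1 kN, N_AB = -53 kN.
A_AB = 802.2 mm².
δ_AB = -53000·546/(802.2·106000) = -0.3403 mm
δ_BC = -16100·703/(464·196000) = -0.1245 mm
δ = Σδ_i = -0.4648 mm.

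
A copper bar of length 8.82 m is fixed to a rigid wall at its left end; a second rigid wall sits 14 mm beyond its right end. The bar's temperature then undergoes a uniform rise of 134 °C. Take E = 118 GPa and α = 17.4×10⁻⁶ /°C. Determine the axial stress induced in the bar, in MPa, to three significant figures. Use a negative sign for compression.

-87.8 MPa

Free thermal expansion αLΔT = 17.4e-6 · 8820 · 134 = 20.56 mm.
The walls engage after the gap closes; constrained expansion = 20.56 − 14 = 6.565 mm.
The walls impose strain ε = −(6.565)/8820 = -7.4430e-04; σ = Eε = 118000 · -7.4430e-04 = -87.83 MPa.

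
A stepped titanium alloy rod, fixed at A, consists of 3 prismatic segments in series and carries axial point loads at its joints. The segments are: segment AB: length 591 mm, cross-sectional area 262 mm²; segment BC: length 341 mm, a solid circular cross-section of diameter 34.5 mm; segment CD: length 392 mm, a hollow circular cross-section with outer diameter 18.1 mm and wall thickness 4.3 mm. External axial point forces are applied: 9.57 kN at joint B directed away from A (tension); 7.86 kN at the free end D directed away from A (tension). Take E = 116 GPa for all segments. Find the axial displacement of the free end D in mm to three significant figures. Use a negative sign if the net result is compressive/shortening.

0.506 mm

Internal axial forces (sectioning from the free end, tension +): N_CD = 7.86 kN, N_BC = 7.86 kN, N_AB = 17.43 kN.
A_BC = 934.8 mm².
A_CD = 186.4 mm².
δ_AB = 17430·591/(262·116000) = 0.3389 mm
δ_BC = 7860·341/(934.8·116000) = 0.02472 mm
δ_CD = 7860·392/(186.4·116000) = 0.1425 mm
δ = Σδ_i = 0.5061 mm.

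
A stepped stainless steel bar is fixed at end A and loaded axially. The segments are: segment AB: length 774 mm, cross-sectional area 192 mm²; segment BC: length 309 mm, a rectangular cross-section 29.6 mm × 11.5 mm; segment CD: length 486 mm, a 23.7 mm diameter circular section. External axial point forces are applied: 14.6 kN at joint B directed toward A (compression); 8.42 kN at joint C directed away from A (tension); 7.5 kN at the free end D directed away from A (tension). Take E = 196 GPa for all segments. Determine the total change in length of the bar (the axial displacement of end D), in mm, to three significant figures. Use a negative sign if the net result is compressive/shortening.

Internal axial forces (sectioning from the free end, tension +): N_CD = 7.5 kN, N_BC = 15.92 kN, N_AB = 1.32 kN.
A_BC = 340.4 mm².
A_CD = 441.2 mm².
δ_AB = 1320·774/(192·196000) = 0.02715 mm
δ_BC = 15920·309/(340.4·196000) = 0.07373 mm
δ_CD = 7500·486/(441.2·196000) = 0.04216 mm
δ = Σδ_i = 0.143 mm.

0.143 mm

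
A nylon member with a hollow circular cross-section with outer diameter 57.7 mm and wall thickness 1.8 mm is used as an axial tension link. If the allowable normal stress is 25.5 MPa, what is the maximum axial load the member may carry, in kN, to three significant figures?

A = 316.1 mm².
P_max = σ_allow · A = 25.5 · 316.1 = 8061 N = 8.061 kN.

8.06 kN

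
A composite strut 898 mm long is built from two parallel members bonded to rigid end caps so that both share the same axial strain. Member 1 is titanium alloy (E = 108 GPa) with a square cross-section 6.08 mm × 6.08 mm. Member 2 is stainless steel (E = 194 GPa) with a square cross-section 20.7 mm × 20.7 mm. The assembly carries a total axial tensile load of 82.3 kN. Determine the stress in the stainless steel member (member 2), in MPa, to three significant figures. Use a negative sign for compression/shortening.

183 MPa

A_1 = 36.97 mm².
A_2 = 428.5 mm².
Equal strain + equilibrium ⇒ each member carries load in proportion to AE: A₁E₁ = 3992000 N, A₂E₂ = 83130000 N, ΣAE = 87120000 N.
σ₂ = P·E₂/ΣAE = 82300·194000/87120000 = 183.3 MPa.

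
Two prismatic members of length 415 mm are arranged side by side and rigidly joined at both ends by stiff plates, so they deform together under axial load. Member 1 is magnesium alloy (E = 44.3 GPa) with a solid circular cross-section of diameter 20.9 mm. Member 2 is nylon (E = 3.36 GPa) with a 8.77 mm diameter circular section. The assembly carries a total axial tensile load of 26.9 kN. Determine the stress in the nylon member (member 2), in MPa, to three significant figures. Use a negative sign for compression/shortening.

5.87 MPa

A_1 = 343.1 mm².
A_2 = 60.41 mm².
Equal strain + equilibrium ⇒ each member carries load in proportion to AE: A₁E₁ = 15200000 N, A₂E₂ = 203000 N, ΣAE = 15400000 N.
σ₂ = P·E₂/ΣAE = 26900·3360/15400000 = 5.869 MPa.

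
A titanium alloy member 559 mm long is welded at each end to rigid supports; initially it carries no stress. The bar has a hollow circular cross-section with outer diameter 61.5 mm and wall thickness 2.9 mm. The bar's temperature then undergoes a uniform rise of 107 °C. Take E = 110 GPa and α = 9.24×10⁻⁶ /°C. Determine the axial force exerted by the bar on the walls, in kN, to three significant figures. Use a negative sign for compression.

-58.1 kN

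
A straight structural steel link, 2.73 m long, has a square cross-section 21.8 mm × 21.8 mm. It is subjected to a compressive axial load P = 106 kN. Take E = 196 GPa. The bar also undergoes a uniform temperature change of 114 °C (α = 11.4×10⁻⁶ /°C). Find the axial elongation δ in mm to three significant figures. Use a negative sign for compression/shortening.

0.441 mm

A = 475.2 mm².
δ_mech = NL/(AE) = -106000·2730/(475.2·196000) = -3.107 mm.
δ_thermal = αLΔT = 11.4e-6·2730·114 = 3.548 mm.
δ = δ_mech + δ_thermal = 0.4412 mm.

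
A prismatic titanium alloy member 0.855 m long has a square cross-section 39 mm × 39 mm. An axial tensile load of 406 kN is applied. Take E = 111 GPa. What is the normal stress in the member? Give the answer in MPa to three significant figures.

A = 1521 mm².
σ = N/A = 406000/1521 = 266.9 MPa.

267 MPa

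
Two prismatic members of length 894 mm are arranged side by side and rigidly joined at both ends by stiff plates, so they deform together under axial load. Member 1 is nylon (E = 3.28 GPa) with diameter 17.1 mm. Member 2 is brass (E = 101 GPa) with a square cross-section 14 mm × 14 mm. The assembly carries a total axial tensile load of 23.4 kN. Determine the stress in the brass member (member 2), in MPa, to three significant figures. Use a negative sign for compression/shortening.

115 MPa

A_1 = 229.7 mm².
A_2 = 196 mm².
Equal strain + equilibrium ⇒ each member carries load in proportion to AE: A₁E₁ = 753300 N, A₂E₂ = 19800000 N, ΣAE = 20550000 N.
σ₂ = P·E₂/ΣAE = 23400·101000/20550000 = 115 MPa.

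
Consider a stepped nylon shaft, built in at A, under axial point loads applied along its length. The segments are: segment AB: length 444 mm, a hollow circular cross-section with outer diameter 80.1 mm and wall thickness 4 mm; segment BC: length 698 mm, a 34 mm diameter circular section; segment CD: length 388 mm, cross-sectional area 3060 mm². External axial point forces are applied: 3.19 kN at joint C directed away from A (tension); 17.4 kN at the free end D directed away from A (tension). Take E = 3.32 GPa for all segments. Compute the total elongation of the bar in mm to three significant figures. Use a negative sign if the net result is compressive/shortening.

Internal axial forces (sectioning from the free end, tension +): N_CD = 17.4 kN, N_BC = 20.59 kN, N_AB = 20.59 kN.
A_AB = 956.3 mm².
A_BC = 907.9 mm².
δ_AB = 20590·444/(956.3·3320) = 2.879 mm
δ_BC = 20590·698/(907.9·3320) = 4.768 mm
δ_CD = 17400·388/(3060·3320) = 0.6645 mm
δ = Σδ_i = 8.312 mm.

8.31 mm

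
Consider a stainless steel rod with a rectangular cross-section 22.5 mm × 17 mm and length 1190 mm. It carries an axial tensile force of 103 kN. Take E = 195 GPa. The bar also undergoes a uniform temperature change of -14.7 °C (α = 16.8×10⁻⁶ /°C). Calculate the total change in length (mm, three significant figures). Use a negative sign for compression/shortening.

A = 382.5 mm².
δ_mech = NL/(AE) = 103000·1190/(382.5·195000) = 1.643 mm.
δ_thermal = αLΔT = 16.8e-6·1190·-14.7 = -0.2939 mm.
δ = δ_mech + δ_thermal = 1.349 mm.

1.35 mm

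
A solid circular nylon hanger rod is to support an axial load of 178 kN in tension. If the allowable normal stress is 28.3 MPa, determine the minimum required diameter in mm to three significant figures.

Required area A ≥ P/σ_allow = 178000/28.3 = 6290 mm².
For a solid circular section, d ≥ √(4A/π) = 89.49 mm.

89.5 mm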